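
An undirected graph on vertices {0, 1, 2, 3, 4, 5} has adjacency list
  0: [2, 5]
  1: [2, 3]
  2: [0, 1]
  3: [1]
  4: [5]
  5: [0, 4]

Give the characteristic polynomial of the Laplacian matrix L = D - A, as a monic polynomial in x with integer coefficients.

Each diagonal entry of L is the vertex degree and each off-diagonal entry is -1 where an edge is present, 0 otherwise; in the order [0, 1, 2, 3, 4, 5] the diagonal is [2, 2, 2, 1, 1, 2]. L has integer entries, so p(x) = det(xI - L) has integer coefficients. Expanding the determinant yields x^6 - 10x^5 + 36x^4 - 56x^3 + 35x^2 - 6x. The coefficient of x^5 equals -trace(L) = -10, matching the sum of degrees. The largest eigenvalue, 3.7321, is at most the vertex count 6.

x^6 - 10x^5 + 36x^4 - 56x^3 + 35x^2 - 6x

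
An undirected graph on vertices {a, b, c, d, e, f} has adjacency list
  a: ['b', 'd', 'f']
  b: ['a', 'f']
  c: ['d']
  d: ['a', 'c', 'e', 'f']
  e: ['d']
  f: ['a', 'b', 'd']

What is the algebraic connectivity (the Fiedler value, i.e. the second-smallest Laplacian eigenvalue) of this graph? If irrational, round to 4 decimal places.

0.7639

Each diagonal entry of L is the vertex degree and each off-diagonal entry is -1 where an edge is present, 0 otherwise; in the order [a, b, c, d, e, f] the diagonal is [3, 2, 1, 4, 1, 3]. The smallest Laplacian eigenvalue is always 0. The next one, lambda_2 = 0.7639, measures how hard the graph is to disconnect: larger values mean better connectivity. The largest eigenvalue, 5.2361, is at most the vertex count 6. By the matrix-tree theorem the graph has (1/6) * product of the nonzero eigenvalues = 8 spanning trees.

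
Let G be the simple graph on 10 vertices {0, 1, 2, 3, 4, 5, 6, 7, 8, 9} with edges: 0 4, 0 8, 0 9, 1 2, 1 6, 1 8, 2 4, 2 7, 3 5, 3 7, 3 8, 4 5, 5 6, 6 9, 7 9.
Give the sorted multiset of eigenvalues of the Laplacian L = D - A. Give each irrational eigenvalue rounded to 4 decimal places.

[0, 2, 2, 2, 2, 2, 5, 5, 5, 5]

With the vertex order [0, 1, 2, 3, 4, 5, 6, 7, 8, 9], the degrees are [3, 3, 3, 3, 3, 3, 3, 3, 3, 3], giving D = diag(3, 3, 3, 3, 3, 3, 3, 3, 3, 3) and L = D - A. Since every row of L sums to 0, the all-ones vector is in the kernel and 0 is an eigenvalue. The single zero eigenvalue shows the graph is connected. The eigenvalues sum to 30, which equals trace(L) = 2|E|.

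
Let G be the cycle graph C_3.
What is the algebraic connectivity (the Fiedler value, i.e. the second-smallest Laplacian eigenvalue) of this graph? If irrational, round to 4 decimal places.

3

The graph has 3 vertices and degree multiset [2, 2, 2]; D is the diagonal matrix of degrees and L = D - A. The sorted Laplacian eigenvalues are [0, 3, 3]; the algebraic connectivity is the second entry, 3. There is one zero in the spectrum, matching the 1 component.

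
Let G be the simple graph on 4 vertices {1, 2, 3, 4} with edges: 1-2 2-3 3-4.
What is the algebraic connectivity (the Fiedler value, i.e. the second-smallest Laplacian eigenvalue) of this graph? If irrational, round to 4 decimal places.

0.5858

Reading degrees in the order [1, 2, 3, 4] gives [1, 2, 2, 1]; set D = diag(1, 2, 2, 1) and form L = D - A. Computing the eigenvalues of L and sorting gives [0, 0.5858, 2, 3.4142]. The Fiedler value lambda_2 = 0.5858 is strictly positive, so the graph is connected. The eigenvalues sum to 6, which equals trace(L) = 2|E|.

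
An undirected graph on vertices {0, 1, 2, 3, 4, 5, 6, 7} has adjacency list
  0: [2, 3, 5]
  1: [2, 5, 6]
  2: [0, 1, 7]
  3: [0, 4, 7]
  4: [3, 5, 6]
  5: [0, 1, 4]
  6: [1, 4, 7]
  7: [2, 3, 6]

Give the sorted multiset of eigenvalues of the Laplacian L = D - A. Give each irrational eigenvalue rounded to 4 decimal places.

[0, 2, 2, 2, 4, 4, 4, 6]

Reading degrees in the order [0, 1, 2, 3, 4, 5, 6, 7] gives [3, 3, 3, 3, 3, 3, 3, 3]; set D = diag(3, 3, 3, 3, 3, 3, 3, 3) and form L = D - A. L is symmetric positive semidefinite, so every eigenvalue is real and nonnegative. The single zero eigenvalue shows the graph is connected. There is one zero in the spectrum, matching the 1 component.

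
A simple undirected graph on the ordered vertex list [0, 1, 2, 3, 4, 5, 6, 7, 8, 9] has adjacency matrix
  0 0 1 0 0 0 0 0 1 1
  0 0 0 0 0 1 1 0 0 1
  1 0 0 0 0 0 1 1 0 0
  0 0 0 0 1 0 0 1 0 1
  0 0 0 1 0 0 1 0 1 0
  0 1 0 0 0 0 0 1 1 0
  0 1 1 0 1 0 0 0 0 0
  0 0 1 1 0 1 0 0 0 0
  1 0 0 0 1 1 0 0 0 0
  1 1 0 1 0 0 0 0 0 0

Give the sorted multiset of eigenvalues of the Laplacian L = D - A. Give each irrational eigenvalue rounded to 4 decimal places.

[0, 2, 2, 2, 2, 2, 5, 5, 5, 5]

Reading degrees in the order [0, 1, 2, 3, 4, 5, 6, 7, 8, 9] gives [3, 3, 3, 3, 3, 3, 3, 3, 3, 3]; set D = diag(3, 3, 3, 3, 3, 3, 3, 3, 3, 3) and form L = D - A. Since every row of L sums to 0, the all-ones vector is in the kernel and 0 is an eigenvalue. There is one zero in the spectrum, matching the 1 component. By the matrix-tree theorem the graph has (1/10) * product of the nonzero eigenvalues = 2000 spanning trees.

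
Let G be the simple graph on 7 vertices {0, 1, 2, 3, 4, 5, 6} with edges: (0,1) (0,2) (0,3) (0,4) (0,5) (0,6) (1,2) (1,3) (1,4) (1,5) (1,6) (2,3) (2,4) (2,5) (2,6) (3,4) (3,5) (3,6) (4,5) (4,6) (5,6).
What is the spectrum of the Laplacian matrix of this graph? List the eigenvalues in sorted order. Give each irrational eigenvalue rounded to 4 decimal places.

[0, 7, 7, 7, 7, 7, 7]

With the vertex order [0, 1, 2, 3, 4, 5, 6], the degrees are [6, 6, 6, 6, 6, 6, 6], giving D = diag(6, 6, 6, 6, 6, 6, 6) and L = D - A. Since every row of L sums to 0, the all-ones vector is in the kernel and 0 is an eigenvalue.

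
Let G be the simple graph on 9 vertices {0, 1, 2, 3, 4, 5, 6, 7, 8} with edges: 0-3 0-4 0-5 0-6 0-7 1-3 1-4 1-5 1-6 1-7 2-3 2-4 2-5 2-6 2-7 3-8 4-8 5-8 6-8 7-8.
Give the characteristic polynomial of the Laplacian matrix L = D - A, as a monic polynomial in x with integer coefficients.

x^9 - 40x^8 + 690x^7 - 6720x^6 + 40485x^5 - 154704x^4 + 366560x^3 - 492800x^2 + 288000x

Reading degrees in the order [0, 1, 2, 3, 4, 5, 6, 7, 8] gives [5, 5, 5, 4, 4, 4, 4, 4, 5]; set D = diag(5, 5, 5, 4, 4, 4, 4, 4, 5) and form L = D - A. Computing det(xI - L) by cofactor expansion (or equivalently via sum-over-permutations) gives x^9 - 40x^8 + 690x^7 - 6720x^6 + 40485x^5 - 154704x^4 + 366560x^3 - 492800x^2 + 288000x. Since p(0) = det(-L) = 0, x divides p(x). The eigenvalues sum to 40, which equals trace(L) = 2|E|.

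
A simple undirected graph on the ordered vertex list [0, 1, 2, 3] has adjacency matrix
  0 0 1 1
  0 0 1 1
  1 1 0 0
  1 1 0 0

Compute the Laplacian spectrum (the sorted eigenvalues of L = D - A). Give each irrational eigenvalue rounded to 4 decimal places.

[0, 2, 2, 4]

Each diagonal entry of L is the vertex degree and each off-diagonal entry is -1 where an edge is present, 0 otherwise; in the order [0, 1, 2, 3] the diagonal is [2, 2, 2, 2]. The multiplicity of 0 as a Laplacian eigenvalue equals the number of connected components. By the matrix-tree theorem the graph has (1/4) * product of the nonzero eigenvalues = 4 spanning trees. There is one zero in the spectrum, matching the 1 component.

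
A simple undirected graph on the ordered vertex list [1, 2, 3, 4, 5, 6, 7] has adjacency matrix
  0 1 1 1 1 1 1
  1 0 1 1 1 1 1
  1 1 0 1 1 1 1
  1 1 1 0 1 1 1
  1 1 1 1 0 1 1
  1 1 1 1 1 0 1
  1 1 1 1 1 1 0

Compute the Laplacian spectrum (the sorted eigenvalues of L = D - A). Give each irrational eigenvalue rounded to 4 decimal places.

With the vertex order [1, 2, 3, 4, 5, 6, 7], the degrees are [6, 6, 6, 6, 6, 6, 6], giving D = diag(6, 6, 6, 6, 6, 6, 6) and L = D - A. Diagonalising L (or applying a numerical eigensolver to the 7x7 matrix) gives the spectrum above. There is one zero in the spectrum, matching the 1 component. The largest eigenvalue, 7, is at most the vertex count 7.

[0, 7, 7, 7, 7, 7, 7]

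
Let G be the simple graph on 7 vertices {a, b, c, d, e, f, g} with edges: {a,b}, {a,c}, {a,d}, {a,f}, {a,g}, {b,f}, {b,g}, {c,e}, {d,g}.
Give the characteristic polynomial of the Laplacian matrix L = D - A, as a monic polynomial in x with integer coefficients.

x^7 - 18x^6 + 125x^5 - 424x^4 + 727x^3 - 574x^2 + 147x

Reading degrees in the order [a, b, c, d, e, f, g] gives [5, 3, 2, 2, 1, 2, 3]; set D = diag(5, 3, 2, 2, 1, 2, 3) and form L = D - A. L has integer entries, so p(x) = det(xI - L) has integer coefficients. Expanding the determinant yields x^7 - 18x^6 + 125x^5 - 424x^4 + 727x^3 - 574x^2 + 147x. The constant term is 0 because L is singular (the all-ones vector lies in its kernel). The eigenvalues sum to 18, which equals trace(L) = 2|E|.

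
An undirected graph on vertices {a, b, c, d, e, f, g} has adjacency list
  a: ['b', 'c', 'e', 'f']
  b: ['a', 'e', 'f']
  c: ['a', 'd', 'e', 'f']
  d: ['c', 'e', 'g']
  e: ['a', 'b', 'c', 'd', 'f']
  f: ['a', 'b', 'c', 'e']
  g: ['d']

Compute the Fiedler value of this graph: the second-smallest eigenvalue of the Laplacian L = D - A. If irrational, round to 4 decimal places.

0.7123

Each diagonal entry of L is the vertex degree and each off-diagonal entry is -1 where an edge is present, 0 otherwise; in the order [a, b, c, d, e, f, g] the diagonal is [4, 3, 4, 3, 5, 4, 1]. Computing the eigenvalues of L and sorting gives [0, 0.7123, 2.7570, 3.9232, 5, 5.5457, 6.0618]. The Fiedler value lambda_2 = 0.7123 is strictly positive, so the graph is connected. By the matrix-tree theorem the graph has (1/7) * product of the nonzero eigenvalues = 185 spanning trees.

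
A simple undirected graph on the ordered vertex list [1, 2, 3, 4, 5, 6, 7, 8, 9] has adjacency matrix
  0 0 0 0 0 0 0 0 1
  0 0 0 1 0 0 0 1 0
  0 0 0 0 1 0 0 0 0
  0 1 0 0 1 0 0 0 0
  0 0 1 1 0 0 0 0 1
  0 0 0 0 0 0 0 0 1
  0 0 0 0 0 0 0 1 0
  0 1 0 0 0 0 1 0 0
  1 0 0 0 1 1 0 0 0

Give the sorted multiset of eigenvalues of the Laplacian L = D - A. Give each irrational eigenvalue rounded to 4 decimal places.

[0, 0.1627, 0.5321, 1, 1, 2.0892, 3, 3.5723, 4.6437]

Reading degrees in the order [1, 2, 3, 4, 5, 6, 7, 8, 9] gives [1, 2, 1, 2, 3, 1, 1, 2, 3]; set D = diag(1, 2, 1, 2, 3, 1, 1, 2, 3) and form L = D - A. The multiplicity of 0 as a Laplacian eigenvalue equals the number of connected components. The single zero eigenvalue shows the graph is connected. There is one zero in the spectrum, matching the 1 component.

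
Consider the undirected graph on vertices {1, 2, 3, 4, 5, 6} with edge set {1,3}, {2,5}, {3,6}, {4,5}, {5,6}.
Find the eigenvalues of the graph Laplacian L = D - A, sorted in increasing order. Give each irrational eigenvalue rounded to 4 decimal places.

[0, 0.3249, 1, 1.4608, 3, 4.2143]

Reading degrees in the order [1, 2, 3, 4, 5, 6] gives [1, 1, 2, 1, 3, 2]; set D = diag(1, 1, 2, 1, 3, 2) and form L = D - A. The multiplicity of 0 as a Laplacian eigenvalue equals the number of connected components. The single zero eigenvalue shows the graph is connected. The eigenvalues sum to 10, which equals trace(L) = 2|E|.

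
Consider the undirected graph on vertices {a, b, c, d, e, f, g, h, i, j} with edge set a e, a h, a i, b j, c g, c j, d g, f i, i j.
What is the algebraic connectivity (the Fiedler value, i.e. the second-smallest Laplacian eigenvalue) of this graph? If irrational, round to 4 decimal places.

0.1614

Reading degrees in the order [a, b, c, d, e, f, g, h, i, j] gives [3, 1, 2, 1, 1, 1, 2, 1, 3, 3]; set D = diag(3, 1, 2, 1, 1, 1, 2, 1, 3, 3) and form L = D - A. The sorted Laplacian eigenvalues are [0, 0.1614, 0.4439, 0.6905, 1, 1.4077, 2.4604, 3.0833, 3.9006, 4.8522]; the algebraic connectivity is the second entry, 0.1614.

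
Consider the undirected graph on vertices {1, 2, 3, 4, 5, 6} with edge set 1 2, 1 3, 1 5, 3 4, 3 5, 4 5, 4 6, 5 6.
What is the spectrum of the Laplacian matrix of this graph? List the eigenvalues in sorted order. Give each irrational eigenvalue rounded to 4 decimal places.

Reading degrees in the order [1, 2, 3, 4, 5, 6] gives [3, 1, 3, 3, 4, 2]; set D = diag(3, 1, 3, 3, 4, 2) and form L = D - A. L is symmetric positive semidefinite, so every eigenvalue is real and nonnegative. There is one zero in the spectrum, matching the 1 component. The largest eigenvalue, 5.1183, is at most the vertex count 6.

[0, 0.7312, 2.1353, 3.4659, 4.5494, 5.1183]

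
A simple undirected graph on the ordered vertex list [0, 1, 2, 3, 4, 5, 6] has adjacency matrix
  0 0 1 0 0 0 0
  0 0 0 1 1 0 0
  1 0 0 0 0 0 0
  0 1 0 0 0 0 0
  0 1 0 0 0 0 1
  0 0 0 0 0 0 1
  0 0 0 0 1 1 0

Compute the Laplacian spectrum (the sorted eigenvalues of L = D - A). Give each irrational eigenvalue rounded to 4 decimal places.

[0, 0, 0.3820, 1.3820, 2, 2.6180, 3.6180]

Each diagonal entry of L is the vertex degree and each off-diagonal entry is -1 where an edge is present, 0 otherwise; in the order [0, 1, 2, 3, 4, 5, 6] the diagonal is [1, 2, 1, 1, 2, 1, 2]. The multiplicity of 0 as a Laplacian eigenvalue equals the number of connected components. The 2 zero eigenvalues correspond to the 2 connected components. The largest eigenvalue, 3.6180, is at most the vertex count 7.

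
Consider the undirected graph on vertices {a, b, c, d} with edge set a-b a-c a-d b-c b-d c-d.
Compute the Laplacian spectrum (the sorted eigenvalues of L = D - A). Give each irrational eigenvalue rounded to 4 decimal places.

With the vertex order [a, b, c, d], the degrees are [3, 3, 3, 3], giving D = diag(3, 3, 3, 3) and L = D - A. L is symmetric positive semidefinite, so every eigenvalue is real and nonnegative. The single zero eigenvalue shows the graph is connected. By the matrix-tree theorem the graph has (1/4) * product of the nonzero eigenvalues = 16 spanning trees.

[0, 4, 4, 4]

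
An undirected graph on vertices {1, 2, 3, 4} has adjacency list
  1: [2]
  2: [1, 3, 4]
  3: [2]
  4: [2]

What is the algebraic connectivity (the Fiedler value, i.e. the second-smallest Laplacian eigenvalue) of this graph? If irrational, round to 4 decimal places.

1

Each diagonal entry of L is the vertex degree and each off-diagonal entry is -1 where an edge is present, 0 otherwise; in the order [1, 2, 3, 4] the diagonal is [1, 3, 1, 1]. Computing the eigenvalues of L and sorting gives [0, 1, 1, 4]. The Fiedler value lambda_2 = 1 is strictly positive, so the graph is connected. By the matrix-tree theorem the graph has (1/4) * product of the nonzero eigenvalues = 1 spanning tree.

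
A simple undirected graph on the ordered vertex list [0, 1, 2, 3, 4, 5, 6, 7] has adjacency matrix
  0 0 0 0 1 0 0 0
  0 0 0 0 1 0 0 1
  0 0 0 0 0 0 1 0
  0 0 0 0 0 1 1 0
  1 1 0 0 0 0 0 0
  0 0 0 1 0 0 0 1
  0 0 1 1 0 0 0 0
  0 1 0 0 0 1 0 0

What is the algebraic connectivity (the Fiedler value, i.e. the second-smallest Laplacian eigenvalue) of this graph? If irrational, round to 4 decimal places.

0.1522

With the vertex order [0, 1, 2, 3, 4, 5, 6, 7], the degrees are [1, 2, 1, 2, 2, 2, 2, 2], giving D = diag(1, 2, 1, 2, 2, 2, 2, 2) and L = D - A. The sorted Laplacian eigenvalues are [0, 0.1522, 0.5858, 1.2346, 2, 2.7654, 3.4142, 3.8478]; the algebraic connectivity is the second entry, 0.1522. The eigenvalues sum to 14, which equals trace(L) = 2|E|. By the matrix-tree theorem the graph has (1/8) * product of the nonzero eigenvalues = 1 spanning tree.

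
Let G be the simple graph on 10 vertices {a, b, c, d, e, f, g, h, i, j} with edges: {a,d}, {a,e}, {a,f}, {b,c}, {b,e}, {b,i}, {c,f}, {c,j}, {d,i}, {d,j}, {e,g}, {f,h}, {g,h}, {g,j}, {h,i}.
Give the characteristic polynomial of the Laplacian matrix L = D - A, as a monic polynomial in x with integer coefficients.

x^10 - 30x^9 + 390x^8 - 2880x^7 + 13305x^6 - 39882x^5 + 77640x^4 - 94800x^3 + 66000x^2 - 20000x

Reading degrees in the order [a, b, c, d, e, f, g, h, i, j] gives [3, 3, 3, 3, 3, 3, 3, 3, 3, 3]; set D = diag(3, 3, 3, 3, 3, 3, 3, 3, 3, 3) and form L = D - A. Computing det(xI - L) by cofactor expansion (or equivalently via sum-over-permutations) gives x^10 - 30x^9 + 390x^8 - 2880x^7 + 13305x^6 - 39882x^5 + 77640x^4 - 94800x^3 + 66000x^2 - 20000x. Since p(0) = det(-L) = 0, x divides p(x). The eigenvalues sum to 30, which equals trace(L) = 2|E|.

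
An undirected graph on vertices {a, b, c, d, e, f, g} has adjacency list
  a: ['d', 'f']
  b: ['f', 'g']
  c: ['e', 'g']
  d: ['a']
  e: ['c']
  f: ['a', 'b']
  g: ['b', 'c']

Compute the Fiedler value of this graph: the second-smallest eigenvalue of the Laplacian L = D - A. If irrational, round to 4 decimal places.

With the vertex order [a, b, c, d, e, f, g], the degrees are [2, 2, 2, 1, 1, 2, 2], giving D = diag(2, 2, 2, 1, 1, 2, 2) and L = D - A. The smallest Laplacian eigenvalue is always 0. The next one, lambda_2 = 0.1981, measures how hard the graph is to disconnect: larger values mean better connectivity. The largest eigenvalue, 3.8019, is at most the vertex count 7. There is one zero in the spectrum, matching the 1 component.

0.1981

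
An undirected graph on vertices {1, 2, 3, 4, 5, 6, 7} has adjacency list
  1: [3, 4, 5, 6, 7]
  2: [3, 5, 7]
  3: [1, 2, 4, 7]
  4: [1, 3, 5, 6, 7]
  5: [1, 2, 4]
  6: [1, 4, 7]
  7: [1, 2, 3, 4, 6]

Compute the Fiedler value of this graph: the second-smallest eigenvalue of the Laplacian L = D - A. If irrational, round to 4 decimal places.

2.3403

With the vertex order [1, 2, 3, 4, 5, 6, 7], the degrees are [5, 3, 4, 5, 3, 3, 5], giving D = diag(5, 3, 4, 5, 3, 3, 5) and L = D - A. Computing the eigenvalues of L and sorting gives [0, 2.3403, 3.1451, 4, 5.8549, 6, 6.6597]. The Fiedler value lambda_2 = 2.3403 is strictly positive, so the graph is connected. By the matrix-tree theorem the graph has (1/7) * product of the nonzero eigenvalues = 984 spanning trees.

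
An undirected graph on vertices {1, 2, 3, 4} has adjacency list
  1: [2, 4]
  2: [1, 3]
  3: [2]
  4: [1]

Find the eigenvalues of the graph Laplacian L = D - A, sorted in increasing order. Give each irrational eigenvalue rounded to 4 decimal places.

[0, 0.5858, 2, 3.4142]

Each diagonal entry of L is the vertex degree and each off-diagonal entry is -1 where an edge is present, 0 otherwise; in the order [1, 2, 3, 4] the diagonal is [2, 2, 1, 1]. Diagonalising L (or applying a numerical eigensolver to the 4x4 matrix) gives the spectrum above. The single zero eigenvalue shows the graph is connected. The eigenvalues sum to 6, which equals trace(L) = 2|E|. By the matrix-tree theorem the graph has (1/4) * product of the nonzero eigenvalues = 1 spanning tree.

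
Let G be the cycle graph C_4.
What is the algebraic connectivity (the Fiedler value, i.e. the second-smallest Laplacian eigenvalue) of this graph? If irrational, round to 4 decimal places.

2

The graph has 4 vertices and degree multiset [2, 2, 2, 2]; D is the diagonal matrix of degrees and L = D - A. Computing the eigenvalues of L and sorting gives [0, 2, 2, 4]. The Fiedler value lambda_2 = 2 is strictly positive, so the graph is connected. The eigenvalues sum to 8, which equals trace(L) = 2|E|. There is one zero in the spectrum, matching the 1 component.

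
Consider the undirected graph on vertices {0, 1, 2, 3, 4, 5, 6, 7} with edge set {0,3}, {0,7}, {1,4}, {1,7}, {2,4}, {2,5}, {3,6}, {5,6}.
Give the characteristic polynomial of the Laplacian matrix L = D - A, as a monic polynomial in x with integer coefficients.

x^8 - 16x^7 + 104x^6 - 352x^5 + 660x^4 - 672x^3 + 336x^2 - 64x

Each diagonal entry of L is the vertex degree and each off-diagonal entry is -1 where an edge is present, 0 otherwise; in the order [0, 1, 2, 3, 4, 5, 6, 7] the diagonal is [2, 2, 2, 2, 2, 2, 2, 2]. L has integer entries, so p(x) = det(xI - L) has integer coefficients. Expanding the determinant yields x^8 - 16x^7 + 104x^6 - 352x^5 + 660x^4 - 672x^3 + 336x^2 - 64x. Since p(0) = det(-L) = 0, x divides p(x). There is one zero in the spectrum, matching the 1 component.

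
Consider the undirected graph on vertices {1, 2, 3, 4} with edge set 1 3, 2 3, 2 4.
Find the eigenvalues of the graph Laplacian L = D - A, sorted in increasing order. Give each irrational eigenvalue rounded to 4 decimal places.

Each diagonal entry of L is the vertex degree and each off-diagonal entry is -1 where an edge is present, 0 otherwise; in the order [1, 2, 3, 4] the diagonal is [1, 2, 2, 1]. Since every row of L sums to 0, the all-ones vector is in the kernel and 0 is an eigenvalue. The single zero eigenvalue shows the graph is connected. By the matrix-tree theorem the graph has (1/4) * product of the nonzero eigenvalues = 1 spanning tree. There is one zero in the spectrum, matching the 1 component.

[0, 0.5858, 2, 3.4142]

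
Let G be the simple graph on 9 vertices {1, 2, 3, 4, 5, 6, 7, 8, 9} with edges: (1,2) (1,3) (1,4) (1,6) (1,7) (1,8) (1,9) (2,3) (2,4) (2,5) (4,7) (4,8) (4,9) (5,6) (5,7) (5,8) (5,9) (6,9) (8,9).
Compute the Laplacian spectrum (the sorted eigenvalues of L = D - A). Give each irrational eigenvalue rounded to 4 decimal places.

[0, 1.6614, 2.6736, 3.3455, 4.1724, 4.9502, 5.8566, 6.9548, 8.3855]

Reading degrees in the order [1, 2, 3, 4, 5, 6, 7, 8, 9] gives [7, 4, 2, 5, 5, 3, 3, 4, 5]; set D = diag(7, 4, 2, 5, 5, 3, 3, 4, 5) and form L = D - A. L is symmetric positive semidefinite, so every eigenvalue is real and nonnegative. The single zero eigenvalue shows the graph is connected. The eigenvalues sum to 38, which equals trace(L) = 2|E|. There is one zero in the spectrum, matching the 1 component.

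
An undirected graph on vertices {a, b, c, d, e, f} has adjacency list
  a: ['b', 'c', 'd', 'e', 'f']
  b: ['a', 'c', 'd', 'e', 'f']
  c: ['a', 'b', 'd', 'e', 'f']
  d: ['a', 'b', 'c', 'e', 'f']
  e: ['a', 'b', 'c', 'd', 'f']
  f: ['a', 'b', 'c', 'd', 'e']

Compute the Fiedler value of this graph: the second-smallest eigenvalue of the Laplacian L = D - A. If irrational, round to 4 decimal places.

Reading degrees in the order [a, b, c, d, e, f] gives [5, 5, 5, 5, 5, 5]; set D = diag(5, 5, 5, 5, 5, 5) and form L = D - A. The sorted Laplacian eigenvalues are [0, 6, 6, 6, 6, 6]; the algebraic connectivity is the second entry, 6. By the matrix-tree theorem the graph has (1/6) * product of the nonzero eigenvalues = 1296 spanning trees. There is one zero in the spectrum, matching the 1 component.

6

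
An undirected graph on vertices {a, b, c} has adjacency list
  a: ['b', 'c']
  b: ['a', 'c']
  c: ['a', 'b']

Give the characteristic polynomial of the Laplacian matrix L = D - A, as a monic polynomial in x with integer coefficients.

With the vertex order [a, b, c], the degrees are [2, 2, 2], giving D = diag(2, 2, 2) and L = D - A. The eigenvalues of L are [0, 3, 3]; the characteristic polynomial is the product of (x - lambda_i), which multiplies out to x^3 - 6x^2 + 9x. The coefficient of x^2 equals -trace(L) = -6, matching the sum of degrees. The eigenvalues sum to 6, which equals trace(L) = 2|E|. By the matrix-tree theorem the graph has (1/3) * product of the nonzero eigenvalues = 3 spanning trees.

x^3 - 6x^2 + 9x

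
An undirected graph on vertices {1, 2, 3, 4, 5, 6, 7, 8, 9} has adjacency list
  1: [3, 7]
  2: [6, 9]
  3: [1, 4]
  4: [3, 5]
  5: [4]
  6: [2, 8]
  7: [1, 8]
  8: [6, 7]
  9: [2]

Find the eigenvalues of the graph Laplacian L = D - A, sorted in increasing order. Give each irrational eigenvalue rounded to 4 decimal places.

[0, 0.1206, 0.4679, 1, 1.6527, 2.3473, 3, 3.5321, 3.8794]

Reading degrees in the order [1, 2, 3, 4, 5, 6, 7, 8, 9] gives [2, 2, 2, 2, 1, 2, 2, 2, 1]; set D = diag(2, 2, 2, 2, 1, 2, 2, 2, 1) and form L = D - A. L is symmetric positive semidefinite, so every eigenvalue is real and nonnegative. The eigenvalues sum to 16, which equals trace(L) = 2|E|. By the matrix-tree theorem the graph has (1/9) * product of the nonzero eigenvalues = 1 spanning tree.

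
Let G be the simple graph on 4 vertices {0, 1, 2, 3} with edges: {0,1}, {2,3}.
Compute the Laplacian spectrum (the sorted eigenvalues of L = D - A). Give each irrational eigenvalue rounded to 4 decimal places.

Each diagonal entry of L is the vertex degree and each off-diagonal entry is -1 where an edge is present, 0 otherwise; in the order [0, 1, 2, 3] the diagonal is [1, 1, 1, 1]. Since every row of L sums to 0, the all-ones vector is in the kernel and 0 is an eigenvalue. The 2 zero eigenvalues correspond to the 2 connected components. The eigenvalues sum to 4, which equals trace(L) = 2|E|. The largest eigenvalue, 2, is at most the vertex count 4.

[0, 0, 2, 2]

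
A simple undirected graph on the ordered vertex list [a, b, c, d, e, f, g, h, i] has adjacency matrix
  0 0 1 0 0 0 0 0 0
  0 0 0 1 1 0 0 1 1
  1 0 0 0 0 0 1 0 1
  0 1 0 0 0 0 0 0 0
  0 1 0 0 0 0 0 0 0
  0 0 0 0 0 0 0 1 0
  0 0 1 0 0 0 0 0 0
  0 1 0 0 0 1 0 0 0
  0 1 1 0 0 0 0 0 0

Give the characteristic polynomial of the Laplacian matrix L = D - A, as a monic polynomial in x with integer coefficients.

x^9 - 16x^8 + 101x^7 - 326x^6 + 586x^5 - 598x^4 + 335x^3 - 92x^2 + 9x

Each diagonal entry of L is the vertex degree and each off-diagonal entry is -1 where an edge is present, 0 otherwise; in the order [a, b, c, d, e, f, g, h, i] the diagonal is [1, 4, 3, 1, 1, 1, 1, 2, 2]. Computing det(xI - L) by cofactor expansion (or equivalently via sum-over-permutations) gives x^9 - 16x^8 + 101x^7 - 326x^6 + 586x^5 - 598x^4 + 335x^3 - 92x^2 + 9x. Since p(0) = det(-L) = 0, x divides p(x). The eigenvalues sum to 16, which equals trace(L) = 2|E|. The largest eigenvalue, 5.1969, is at most the vertex count 9.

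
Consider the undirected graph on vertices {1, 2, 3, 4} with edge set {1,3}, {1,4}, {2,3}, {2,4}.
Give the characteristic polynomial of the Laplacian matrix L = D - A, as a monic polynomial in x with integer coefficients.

x^4 - 8x^3 + 20x^2 - 16x

Each diagonal entry of L is the vertex degree and each off-diagonal entry is -1 where an edge is present, 0 otherwise; in the order [1, 2, 3, 4] the diagonal is [2, 2, 2, 2]. L has integer entries, so p(x) = det(xI - L) has integer coefficients. Expanding the determinant yields x^4 - 8x^3 + 20x^2 - 16x. The coefficient of x^3 equals -trace(L) = -8, matching the sum of degrees. The eigenvalues sum to 8, which equals trace(L) = 2|E|.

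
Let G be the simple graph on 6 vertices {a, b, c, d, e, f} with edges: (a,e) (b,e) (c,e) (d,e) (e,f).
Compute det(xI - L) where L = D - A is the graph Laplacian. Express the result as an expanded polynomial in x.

Each diagonal entry of L is the vertex degree and each off-diagonal entry is -1 where an edge is present, 0 otherwise; in the order [a, b, c, d, e, f] the diagonal is [1, 1, 1, 1, 5, 1]. The eigenvalues of L are [0, 1, 1, 1, 1, 6]; the characteristic polynomial is the product of (x - lambda_i), which multiplies out to x^6 - 10x^5 + 30x^4 - 40x^3 + 25x^2 - 6x. The constant term is 0 because L is singular (the all-ones vector lies in its kernel). The eigenvalues sum to 10, which equals trace(L) = 2|E|.

x^6 - 10x^5 + 30x^4 - 40x^3 + 25x^2 - 6x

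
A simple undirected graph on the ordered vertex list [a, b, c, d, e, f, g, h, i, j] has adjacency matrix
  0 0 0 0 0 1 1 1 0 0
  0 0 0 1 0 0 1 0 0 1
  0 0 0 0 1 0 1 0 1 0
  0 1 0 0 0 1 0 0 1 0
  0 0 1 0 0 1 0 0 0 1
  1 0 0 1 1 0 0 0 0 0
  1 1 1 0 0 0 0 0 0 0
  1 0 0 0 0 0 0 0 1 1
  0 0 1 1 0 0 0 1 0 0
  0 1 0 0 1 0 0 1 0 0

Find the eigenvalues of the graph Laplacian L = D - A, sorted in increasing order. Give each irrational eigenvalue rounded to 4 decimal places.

With the vertex order [a, b, c, d, e, f, g, h, i, j], the degrees are [3, 3, 3, 3, 3, 3, 3, 3, 3, 3], giving D = diag(3, 3, 3, 3, 3, 3, 3, 3, 3, 3) and L = D - A. Diagonalising L (or applying a numerical eigensolver to the 10x10 matrix) gives the spectrum above. The largest eigenvalue, 5, is at most the vertex count 10.

[0, 2, 2, 2, 2, 2, 5, 5, 5, 5]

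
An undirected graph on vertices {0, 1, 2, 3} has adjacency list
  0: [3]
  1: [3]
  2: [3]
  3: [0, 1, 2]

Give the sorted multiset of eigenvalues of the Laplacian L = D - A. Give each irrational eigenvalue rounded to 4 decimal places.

With the vertex order [0, 1, 2, 3], the degrees are [1, 1, 1, 3], giving D = diag(1, 1, 1, 3) and L = D - A. Diagonalising L (or applying a numerical eigensolver to the 4x4 matrix) gives the spectrum above. By the matrix-tree theorem the graph has (1/4) * product of the nonzero eigenvalues = 1 spanning tree.

[0, 1, 1, 4]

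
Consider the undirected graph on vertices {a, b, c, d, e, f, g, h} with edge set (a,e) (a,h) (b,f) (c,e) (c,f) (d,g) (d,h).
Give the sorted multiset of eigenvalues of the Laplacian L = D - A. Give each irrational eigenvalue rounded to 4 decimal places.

Each diagonal entry of L is the vertex degree and each off-diagonal entry is -1 where an edge is present, 0 otherwise; in the order [a, b, c, d, e, f, g, h] the diagonal is [2, 1, 2, 2, 2, 2, 1, 2]. Diagonalising L (or applying a numerical eigensolver to the 8x8 matrix) gives the spectrum above. The single zero eigenvalue shows the graph is connected. There is one zero in the spectrum, matching the 1 component. The eigenvalues sum to 14, which equals trace(L) = 2|E|.

[0, 0.1522, 0.5858, 1.2346, 2, 2.7654, 3.4142, 3.8478]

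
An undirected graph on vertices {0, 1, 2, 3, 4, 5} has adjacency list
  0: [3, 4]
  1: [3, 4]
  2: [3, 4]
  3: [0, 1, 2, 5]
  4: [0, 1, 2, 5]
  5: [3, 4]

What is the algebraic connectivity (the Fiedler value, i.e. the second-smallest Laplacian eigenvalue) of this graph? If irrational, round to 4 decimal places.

2

With the vertex order [0, 1, 2, 3, 4, 5], the degrees are [2, 2, 2, 4, 4, 2], giving D = diag(2, 2, 2, 4, 4, 2) and L = D - A. The smallest Laplacian eigenvalue is always 0. The next one, lambda_2 = 2, measures how hard the graph is to disconnect: larger values mean better connectivity. By the matrix-tree theorem the graph has (1/6) * product of the nonzero eigenvalues = 32 spanning trees. There is one zero in the spectrum, matching the 1 component.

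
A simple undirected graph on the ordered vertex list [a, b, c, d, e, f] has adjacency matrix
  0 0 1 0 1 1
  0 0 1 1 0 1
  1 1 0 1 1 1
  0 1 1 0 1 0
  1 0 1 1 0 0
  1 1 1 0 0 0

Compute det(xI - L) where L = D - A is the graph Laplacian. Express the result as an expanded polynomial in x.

With the vertex order [a, b, c, d, e, f], the degrees are [3, 3, 5, 3, 3, 3], giving D = diag(3, 3, 5, 3, 3, 3) and L = D - A. Computing det(xI - L) by cofactor expansion (or equivalently via sum-over-permutations) gives x^6 - 20x^5 + 155x^4 - 580x^3 + 1045x^2 - 726x. The constant term is 0 because L is singular (the all-ones vector lies in its kernel). There is one zero in the spectrum, matching the 1 component. The eigenvalues sum to 20, which equals trace(L) = 2|E|.

x^6 - 20x^5 + 155x^4 - 580x^3 + 1045x^2 - 726x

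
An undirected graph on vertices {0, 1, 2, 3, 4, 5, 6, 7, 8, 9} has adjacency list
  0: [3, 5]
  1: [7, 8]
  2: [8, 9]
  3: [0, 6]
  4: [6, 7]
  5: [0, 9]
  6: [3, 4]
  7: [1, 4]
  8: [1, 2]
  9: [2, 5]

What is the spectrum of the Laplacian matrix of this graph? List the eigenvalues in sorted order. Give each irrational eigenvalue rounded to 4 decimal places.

[0, 0.3820, 0.3820, 1.3820, 1.3820, 2.6180, 2.6180, 3.6180, 3.6180, 4]

With the vertex order [0, 1, 2, 3, 4, 5, 6, 7, 8, 9], the degrees are [2, 2, 2, 2, 2, 2, 2, 2, 2, 2], giving D = diag(2, 2, 2, 2, 2, 2, 2, 2, 2, 2) and L = D - A. L is symmetric positive semidefinite, so every eigenvalue is real and nonnegative. The single zero eigenvalue shows the graph is connected. There is one zero in the spectrum, matching the 1 component.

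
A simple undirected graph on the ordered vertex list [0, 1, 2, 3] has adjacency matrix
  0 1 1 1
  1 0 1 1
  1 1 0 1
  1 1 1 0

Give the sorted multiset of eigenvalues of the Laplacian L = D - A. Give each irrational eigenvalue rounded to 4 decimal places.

Each diagonal entry of L is the vertex degree and each off-diagonal entry is -1 where an edge is present, 0 otherwise; in the order [0, 1, 2, 3] the diagonal is [3, 3, 3, 3]. Since every row of L sums to 0, the all-ones vector is in the kernel and 0 is an eigenvalue. By the matrix-tree theorem the graph has (1/4) * product of the nonzero eigenvalues = 16 spanning trees.

[0, 4, 4, 4]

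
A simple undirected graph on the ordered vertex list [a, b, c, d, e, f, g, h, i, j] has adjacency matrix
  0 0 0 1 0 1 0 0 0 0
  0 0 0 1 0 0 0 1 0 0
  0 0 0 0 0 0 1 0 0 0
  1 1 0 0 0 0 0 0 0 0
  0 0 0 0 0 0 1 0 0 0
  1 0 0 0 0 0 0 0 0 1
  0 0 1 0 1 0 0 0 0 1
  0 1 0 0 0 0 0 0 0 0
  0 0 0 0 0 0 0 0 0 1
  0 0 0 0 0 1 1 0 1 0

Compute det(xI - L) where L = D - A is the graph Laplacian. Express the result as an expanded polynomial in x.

x^10 - 18x^9 + 134x^8 - 536x^7 + 1254x^6 - 1754x^5 + 1442x^4 - 656x^3 + 143x^2 - 10x

With the vertex order [a, b, c, d, e, f, g, h, i, j], the degrees are [2, 2, 1, 2, 1, 2, 3, 1, 1, 3], giving D = diag(2, 2, 1, 2, 1, 2, 3, 1, 1, 3) and L = D - A. Computing det(xI - L) by cofactor expansion (or equivalently via sum-over-permutations) gives x^10 - 18x^9 + 134x^8 - 536x^7 + 1254x^6 - 1754x^5 + 1442x^4 - 656x^3 + 143x^2 - 10x. The constant term is 0 because L is singular (the all-ones vector lies in its kernel). There is one zero in the spectrum, matching the 1 component. The largest eigenvalue, 4.6442, is at most the vertex count 10.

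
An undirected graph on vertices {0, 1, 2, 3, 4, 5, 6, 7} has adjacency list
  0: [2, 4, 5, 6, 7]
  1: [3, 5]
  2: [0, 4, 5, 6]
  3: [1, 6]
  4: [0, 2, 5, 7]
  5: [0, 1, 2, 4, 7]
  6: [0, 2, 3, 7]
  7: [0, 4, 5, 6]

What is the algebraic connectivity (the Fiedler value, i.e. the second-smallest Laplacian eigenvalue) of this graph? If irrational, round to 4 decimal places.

With the vertex order [0, 1, 2, 3, 4, 5, 6, 7], the degrees are [5, 2, 4, 2, 4, 5, 4, 4], giving D = diag(5, 2, 4, 2, 4, 5, 4, 4) and L = D - A. Computing the eigenvalues of L and sorting gives [0, 1.1338, 2.4384, 4, 4.2108, 5.6554, 6, 6.5616]. The Fiedler value lambda_2 = 1.1338 is strictly positive, so the graph is connected. The largest eigenvalue, 6.5616, is at most the vertex count 8.

1.1338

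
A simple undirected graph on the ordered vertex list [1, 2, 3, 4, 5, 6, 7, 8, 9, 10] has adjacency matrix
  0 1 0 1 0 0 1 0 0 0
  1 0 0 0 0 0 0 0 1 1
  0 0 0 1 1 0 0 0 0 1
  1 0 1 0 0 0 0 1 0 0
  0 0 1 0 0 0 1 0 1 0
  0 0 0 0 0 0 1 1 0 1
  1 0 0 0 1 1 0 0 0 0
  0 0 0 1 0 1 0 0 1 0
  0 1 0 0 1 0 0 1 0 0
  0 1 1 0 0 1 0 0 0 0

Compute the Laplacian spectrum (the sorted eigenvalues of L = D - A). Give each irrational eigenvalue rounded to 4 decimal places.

[0, 2, 2, 2, 2, 2, 5, 5, 5, 5]

Each diagonal entry of L is the vertex degree and each off-diagonal entry is -1 where an edge is present, 0 otherwise; in the order [1, 2, 3, 4, 5, 6, 7, 8, 9, 10] the diagonal is [3, 3, 3, 3, 3, 3, 3, 3, 3, 3]. L is symmetric positive semidefinite, so every eigenvalue is real and nonnegative. There is one zero in the spectrum, matching the 1 component. By the matrix-tree theorem the graph has (1/10) * product of the nonzero eigenvalues = 2000 spanning trees.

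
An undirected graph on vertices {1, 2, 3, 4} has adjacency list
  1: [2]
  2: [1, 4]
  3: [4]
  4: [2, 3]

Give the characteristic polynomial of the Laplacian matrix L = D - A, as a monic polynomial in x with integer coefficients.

Each diagonal entry of L is the vertex degree and each off-diagonal entry is -1 where an edge is present, 0 otherwise; in the order [1, 2, 3, 4] the diagonal is [1, 2, 1, 2]. Computing det(xI - L) by cofactor expansion (or equivalently via sum-over-permutations) gives x^4 - 6x^3 + 10x^2 - 4x. The constant term is 0 because L is singular (the all-ones vector lies in its kernel). The eigenvalues sum to 6, which equals trace(L) = 2|E|. By the matrix-tree theorem the graph has (1/4) * product of the nonzero eigenvalues = 1 spanning tree.

x^4 - 6x^3 + 10x^2 - 4x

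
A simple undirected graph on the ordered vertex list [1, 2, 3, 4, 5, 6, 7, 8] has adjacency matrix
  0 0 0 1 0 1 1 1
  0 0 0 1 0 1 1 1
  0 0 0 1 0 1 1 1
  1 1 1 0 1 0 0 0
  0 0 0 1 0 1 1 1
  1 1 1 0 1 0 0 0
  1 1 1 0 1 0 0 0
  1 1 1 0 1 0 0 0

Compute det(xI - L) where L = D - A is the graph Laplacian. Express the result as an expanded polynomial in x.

With the vertex order [1, 2, 3, 4, 5, 6, 7, 8], the degrees are [4, 4, 4, 4, 4, 4, 4, 4], giving D = diag(4, 4, 4, 4, 4, 4, 4, 4) and L = D - A. The eigenvalues of L are [0, 4, 4, 4, 4, 4, 4, 8]; the characteristic polynomial is the product of (x - lambda_i), which multiplies out to x^8 - 32x^7 + 432x^6 - 3200x^5 + 14080x^4 - 36864x^3 + 53248x^2 - 32768x. The coefficient of x^7 equals -trace(L) = -32, matching the sum of degrees. There is one zero in the spectrum, matching the 1 component.

x^8 - 32x^7 + 432x^6 - 3200x^5 + 14080x^4 - 36864x^3 + 53248x^2 - 32768x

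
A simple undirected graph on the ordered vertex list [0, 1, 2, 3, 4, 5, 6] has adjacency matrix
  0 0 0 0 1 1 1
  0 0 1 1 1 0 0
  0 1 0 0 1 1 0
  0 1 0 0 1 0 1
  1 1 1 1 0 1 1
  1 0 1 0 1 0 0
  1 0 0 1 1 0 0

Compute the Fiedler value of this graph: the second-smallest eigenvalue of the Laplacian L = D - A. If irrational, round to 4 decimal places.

Reading degrees in the order [0, 1, 2, 3, 4, 5, 6] gives [3, 3, 3, 3, 6, 3, 3]; set D = diag(3, 3, 3, 3, 6, 3, 3) and form L = D - A. The smallest Laplacian eigenvalue is always 0. The next one, lambda_2 = 2, measures how hard the graph is to disconnect: larger values mean better connectivity. The eigenvalues sum to 24, which equals trace(L) = 2|E|.

2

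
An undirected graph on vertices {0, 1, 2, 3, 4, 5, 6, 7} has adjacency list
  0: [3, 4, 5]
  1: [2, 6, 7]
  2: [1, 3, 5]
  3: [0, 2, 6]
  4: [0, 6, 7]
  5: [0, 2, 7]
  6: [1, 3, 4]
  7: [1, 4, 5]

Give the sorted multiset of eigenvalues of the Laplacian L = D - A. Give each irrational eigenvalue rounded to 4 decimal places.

[0, 2, 2, 2, 4, 4, 4, 6]

With the vertex order [0, 1, 2, 3, 4, 5, 6, 7], the degrees are [3, 3, 3, 3, 3, 3, 3, 3], giving D = diag(3, 3, 3, 3, 3, 3, 3, 3) and L = D - A. L is symmetric positive semidefinite, so every eigenvalue is real and nonnegative. The largest eigenvalue, 6, is at most the vertex count 8.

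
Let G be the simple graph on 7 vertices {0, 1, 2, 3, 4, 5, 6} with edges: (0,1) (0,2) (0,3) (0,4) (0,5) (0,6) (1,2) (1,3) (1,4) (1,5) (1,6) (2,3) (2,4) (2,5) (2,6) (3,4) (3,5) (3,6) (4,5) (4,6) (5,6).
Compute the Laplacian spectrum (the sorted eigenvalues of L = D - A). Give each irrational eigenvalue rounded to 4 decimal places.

Each diagonal entry of L is the vertex degree and each off-diagonal entry is -1 where an edge is present, 0 otherwise; in the order [0, 1, 2, 3, 4, 5, 6] the diagonal is [6, 6, 6, 6, 6, 6, 6]. L is symmetric positive semidefinite, so every eigenvalue is real and nonnegative. The largest eigenvalue, 7, is at most the vertex count 7. There is one zero in the spectrum, matching the 1 component.

[0, 7, 7, 7, 7, 7, 7]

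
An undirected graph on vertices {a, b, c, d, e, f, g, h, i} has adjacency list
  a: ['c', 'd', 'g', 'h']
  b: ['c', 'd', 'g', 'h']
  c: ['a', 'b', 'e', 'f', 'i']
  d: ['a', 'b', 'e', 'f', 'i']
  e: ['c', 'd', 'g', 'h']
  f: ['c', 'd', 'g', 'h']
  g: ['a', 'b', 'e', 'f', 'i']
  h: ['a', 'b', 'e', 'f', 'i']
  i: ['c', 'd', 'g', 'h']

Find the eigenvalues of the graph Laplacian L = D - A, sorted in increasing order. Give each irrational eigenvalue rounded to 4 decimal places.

Reading degrees in the order [a, b, c, d, e, f, g, h, i] gives [4, 4, 5, 5, 4, 4, 5, 5, 4]; set D = diag(4, 4, 5, 5, 4, 4, 5, 5, 4) and form L = D - A. Diagonalising L (or applying a numerical eigensolver to the 9x9 matrix) gives the spectrum above.

[0, 4, 4, 4, 4, 5, 5, 5, 9]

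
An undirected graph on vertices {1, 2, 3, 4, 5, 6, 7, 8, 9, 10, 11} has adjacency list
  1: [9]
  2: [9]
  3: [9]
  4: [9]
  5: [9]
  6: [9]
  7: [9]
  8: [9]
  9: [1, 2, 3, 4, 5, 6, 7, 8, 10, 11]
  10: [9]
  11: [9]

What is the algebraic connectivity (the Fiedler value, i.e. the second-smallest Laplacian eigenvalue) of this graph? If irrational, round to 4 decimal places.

1

Each diagonal entry of L is the vertex degree and each off-diagonal entry is -1 where an edge is present, 0 otherwise; in the order [1, 2, 3, 4, 5, 6, 7, 8, 9, 10, 11] the diagonal is [1, 1, 1, 1, 1, 1, 1, 1, 10, 1, 1]. The smallest Laplacian eigenvalue is always 0. The next one, lambda_2 = 1, measures how hard the graph is to disconnect: larger values mean better connectivity. The largest eigenvalue, 11, is at most the vertex count 11.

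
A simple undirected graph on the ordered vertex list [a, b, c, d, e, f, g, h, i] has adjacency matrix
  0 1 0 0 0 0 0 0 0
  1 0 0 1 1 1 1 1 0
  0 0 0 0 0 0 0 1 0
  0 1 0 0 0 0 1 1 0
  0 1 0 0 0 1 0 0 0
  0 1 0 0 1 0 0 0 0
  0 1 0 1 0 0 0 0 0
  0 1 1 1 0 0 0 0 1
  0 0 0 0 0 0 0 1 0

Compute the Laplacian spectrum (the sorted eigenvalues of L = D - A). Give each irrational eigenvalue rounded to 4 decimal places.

[0, 0.5199, 1, 1, 1.2377, 3, 3.1699, 4.9692, 7.1033]

Each diagonal entry of L is the vertex degree and each off-diagonal entry is -1 where an edge is present, 0 otherwise; in the order [a, b, c, d, e, f, g, h, i] the diagonal is [1, 6, 1, 3, 2, 2, 2, 4, 1]. Since every row of L sums to 0, the all-ones vector is in the kernel and 0 is an eigenvalue.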